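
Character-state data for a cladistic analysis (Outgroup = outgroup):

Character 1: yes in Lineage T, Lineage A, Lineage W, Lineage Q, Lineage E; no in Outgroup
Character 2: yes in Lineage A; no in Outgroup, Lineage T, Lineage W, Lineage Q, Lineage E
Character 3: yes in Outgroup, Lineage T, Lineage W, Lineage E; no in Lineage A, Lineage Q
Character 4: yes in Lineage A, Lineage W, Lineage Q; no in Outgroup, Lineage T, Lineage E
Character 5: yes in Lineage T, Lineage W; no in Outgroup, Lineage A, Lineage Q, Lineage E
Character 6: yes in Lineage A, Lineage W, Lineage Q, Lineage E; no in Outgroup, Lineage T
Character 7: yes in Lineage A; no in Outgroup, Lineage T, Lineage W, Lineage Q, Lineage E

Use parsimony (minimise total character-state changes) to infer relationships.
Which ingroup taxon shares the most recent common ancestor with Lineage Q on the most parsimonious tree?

Lineage A

Character polarity is set by the outgroup: the derived state is whichever differs from the outgroup's state, so for Character 3 the derived state is 'no', and for the remaining characters it is 'yes'.
All ingroup taxa share the derived state 'yes' for Character 1; it defines the ingroup but does not resolve relationships within it.
Character 2 (derived state 'yes') is unique to Lineage A (autapomorphy; uninformative for grouping).
Only Lineage A and Lineage Q show the derived state 'no' for Character 3, supporting them as a clade.
Only Lineage A, Lineage Q, and Lineage W show the derived state 'yes' for Character 4, supporting them as a clade.
Character 5 groups Lineage T and Lineage W, which is incompatible with the clades supported by the remaining characters; treating it as convergent (homoplasy) costs fewer steps than any alternative tree.
Character 6: derived state 'yes' in Lineage A, Lineage E, Lineage Q, and Lineage W only — synapomorphy for {Lineage A, Lineage E, Lineage Q, Lineage W}.
Character 7: derived state 'yes' in Lineage A only — an autapomorphy, so it tells us nothing about relationships among taxa.
Most parsimonious ingroup topology: (Lineage T,(((Lineage A,Lineage Q),Lineage W),Lineage E)).
Lineage Q and Lineage A form a cherry on this tree, so they are sister taxa.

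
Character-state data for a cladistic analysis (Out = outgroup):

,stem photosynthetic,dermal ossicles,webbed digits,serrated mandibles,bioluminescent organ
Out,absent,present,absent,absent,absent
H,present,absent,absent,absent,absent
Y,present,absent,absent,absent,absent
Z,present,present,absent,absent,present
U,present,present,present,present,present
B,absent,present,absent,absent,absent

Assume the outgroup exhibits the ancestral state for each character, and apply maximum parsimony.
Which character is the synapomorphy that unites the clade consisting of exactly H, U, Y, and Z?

Character polarity is set by the outgroup: the derived state is whichever differs from the outgroup's state, so for dermal ossicles the derived state is 'absent', and for the remaining characters it is 'present'.
stem photosynthetic (derived state 'present') is shared by H, U, Y, and Z — a synapomorphy uniting that clade.
Only H and Y show the derived state 'absent' for dermal ossicles, supporting them as a clade.
webbed digits: derived state 'present' in U only — an autapomorphy, so it tells us nothing about relationships among taxa.
serrated mandibles: derived state 'present' in U only — an autapomorphy, so it tells us nothing about relationships among taxa.
bioluminescent organ: derived state 'present' in U and Z only — synapomorphy for {U, Z}.
Most parsimonious ingroup topology: (((H,Y),(Z,U)),B).
The clade {H, U, Y, Z} is supported by stem photosynthetic: its derived state 'present' occurs in exactly those taxa and in no other taxon (including the outgroup).

stem photosynthetic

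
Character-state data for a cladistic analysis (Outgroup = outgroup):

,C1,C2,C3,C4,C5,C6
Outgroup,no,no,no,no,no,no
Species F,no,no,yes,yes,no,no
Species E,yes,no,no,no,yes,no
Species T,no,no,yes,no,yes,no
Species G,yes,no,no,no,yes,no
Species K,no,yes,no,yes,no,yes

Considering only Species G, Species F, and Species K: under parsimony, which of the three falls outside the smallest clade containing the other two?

The outgroup has state 'no' for every character, so 'yes' is the derived state throughout.
C1 (derived state 'yes') is shared by Species E and Species G — a synapomorphy uniting that clade.
C2 (derived state 'yes') is unique to Species K (autapomorphy; uninformative for grouping).
C3 groups Species F and Species T, which is incompatible with the clades supported by the remaining characters; treating it as convergent (homoplasy) costs fewer steps than any alternative tree.
C4 (derived state 'yes') is shared by Species F and Species K — a synapomorphy uniting that clade.
Only Species E, Species G, and Species T show the derived state 'yes' for C5, supporting them as a clade.
C6: derived state 'yes' in Species K only — an autapomorphy, so it tells us nothing about relationships among taxa.
Most parsimonious ingroup topology: ((Species F,Species K),((Species E,Species G),Species T)).
Species F and Species K share a more recent common ancestor with each other than either does with Species G, so Species G is the least closely related of the three.

Species G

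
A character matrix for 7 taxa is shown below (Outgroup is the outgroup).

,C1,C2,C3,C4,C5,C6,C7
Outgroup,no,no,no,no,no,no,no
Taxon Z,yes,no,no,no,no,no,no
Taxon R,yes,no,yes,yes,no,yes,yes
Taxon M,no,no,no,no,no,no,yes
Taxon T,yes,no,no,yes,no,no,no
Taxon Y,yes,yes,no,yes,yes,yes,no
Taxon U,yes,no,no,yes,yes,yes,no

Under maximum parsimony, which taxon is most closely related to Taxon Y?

Taxon U

The outgroup has state 'no' for every character, so 'yes' is the derived state throughout.
C1 (derived state 'yes') is shared by Taxon R, Taxon T, Taxon U, Taxon Y, and Taxon Z — a synapomorphy uniting that clade.
C2 (derived state 'yes') is unique to Taxon Y (autapomorphy; uninformative for grouping).
C3: derived state 'yes' in Taxon R only — an autapomorphy, so it tells us nothing about relationships among taxa.
C4: derived state 'yes' in Taxon R, Taxon T, Taxon U, and Taxon Y only — synapomorphy for {Taxon R, Taxon T, Taxon U, Taxon Y}.
C5: derived state 'yes' in Taxon U and Taxon Y only — synapomorphy for {Taxon U, Taxon Y}.
C6 (derived state 'yes') is shared by Taxon R, Taxon U, and Taxon Y — a synapomorphy uniting that clade.
C7 (state 'yes') occurs in Taxon M and Taxon R but conflicts with the nesting implied by the other characters — most parsimoniously interpreted as homoplasy.
Most parsimonious ingroup topology: ((Taxon Z,((Taxon R,(Taxon Y,Taxon U)),Taxon T)),Taxon M).
Taxon Y and Taxon U form a cherry on this tree, so they are sister taxa.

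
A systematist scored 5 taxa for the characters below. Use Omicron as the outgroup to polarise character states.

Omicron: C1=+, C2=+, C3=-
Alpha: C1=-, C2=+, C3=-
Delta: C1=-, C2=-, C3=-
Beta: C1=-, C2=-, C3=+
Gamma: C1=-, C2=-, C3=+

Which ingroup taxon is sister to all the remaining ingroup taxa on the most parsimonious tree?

Character polarity is set by the outgroup: the derived state is whichever differs from the outgroup's state, so for C1, C2 the derived state is '-', and for the remaining characters it is '+'.
C1 (derived state '-') is shared by all ingroup taxa — unites the whole ingroup.
C2 (derived state '-') is shared by Beta, Delta, and Gamma — a synapomorphy uniting that clade.
C3 (derived state '+') is shared by Beta and Gamma — a synapomorphy uniting that clade.
Most parsimonious ingroup topology: (Alpha,(Delta,(Beta,Gamma))).
Alpha is sister to the clade containing all other ingroup taxa, so it is the earliest-diverging (most basal) ingroup lineage.

Alpha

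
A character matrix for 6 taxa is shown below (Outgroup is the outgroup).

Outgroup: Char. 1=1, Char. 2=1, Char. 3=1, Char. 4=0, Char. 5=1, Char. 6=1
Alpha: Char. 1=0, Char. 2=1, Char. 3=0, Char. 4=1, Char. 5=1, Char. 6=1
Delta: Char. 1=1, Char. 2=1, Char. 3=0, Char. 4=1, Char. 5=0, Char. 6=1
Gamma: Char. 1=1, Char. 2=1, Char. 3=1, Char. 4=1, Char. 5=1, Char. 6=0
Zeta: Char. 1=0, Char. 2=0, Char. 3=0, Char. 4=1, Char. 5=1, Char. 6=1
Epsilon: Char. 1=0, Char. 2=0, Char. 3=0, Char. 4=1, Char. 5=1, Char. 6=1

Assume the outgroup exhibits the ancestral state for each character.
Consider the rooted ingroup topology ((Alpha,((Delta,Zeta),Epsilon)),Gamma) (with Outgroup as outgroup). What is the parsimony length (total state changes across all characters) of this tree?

8

Map each character onto ((Alpha,((Delta,Zeta),Epsilon)),Gamma) (rooted by Outgroup) and count the minimum state changes it requires (Fitch parsimony):
Char. 1: 2; Char. 2: 2; Char. 3: 1; Char. 4: 1; Char. 5: 1; Char. 6: 1.
Total tree length = 8.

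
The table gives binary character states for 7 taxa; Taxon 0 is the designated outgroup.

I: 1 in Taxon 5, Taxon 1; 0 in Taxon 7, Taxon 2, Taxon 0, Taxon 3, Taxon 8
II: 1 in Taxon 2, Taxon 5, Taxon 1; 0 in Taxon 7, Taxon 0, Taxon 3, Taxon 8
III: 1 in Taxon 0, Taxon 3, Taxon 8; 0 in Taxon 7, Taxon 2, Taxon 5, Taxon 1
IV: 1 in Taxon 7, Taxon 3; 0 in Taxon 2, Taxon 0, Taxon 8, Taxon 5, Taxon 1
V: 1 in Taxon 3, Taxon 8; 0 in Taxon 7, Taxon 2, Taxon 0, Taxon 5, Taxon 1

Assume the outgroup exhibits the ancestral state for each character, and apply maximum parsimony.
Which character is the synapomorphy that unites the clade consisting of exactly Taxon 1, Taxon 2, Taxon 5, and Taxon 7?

Character polarity is set by the outgroup: the derived state is whichever differs from the outgroup's state, so for III the derived state is '0', and for the remaining characters it is '1'.
I: derived state '1' in Taxon 1 and Taxon 5 only — synapomorphy for {Taxon 1, Taxon 5}.
Only Taxon 1, Taxon 2, and Taxon 5 show the derived state '1' for II, supporting them as a clade.
III (derived state '0') is shared by Taxon 1, Taxon 2, Taxon 5, and Taxon 7 — a synapomorphy uniting that clade.
IV groups Taxon 3 and Taxon 7, which is incompatible with the clades supported by the remaining characters; treating it as convergent (homoplasy) costs fewer steps than any alternative tree.
V: derived state '1' in Taxon 3 and Taxon 8 only — synapomorphy for {Taxon 3, Taxon 8}.
Most parsimonious ingroup topology: ((((Taxon 5,Taxon 1),Taxon 2),Taxon 7),(Taxon 8,Taxon 3)).
The clade {Taxon 1, Taxon 2, Taxon 5, Taxon 7} is supported by III: its derived state '0' occurs in exactly those taxa and in no other taxon (including the outgroup).

III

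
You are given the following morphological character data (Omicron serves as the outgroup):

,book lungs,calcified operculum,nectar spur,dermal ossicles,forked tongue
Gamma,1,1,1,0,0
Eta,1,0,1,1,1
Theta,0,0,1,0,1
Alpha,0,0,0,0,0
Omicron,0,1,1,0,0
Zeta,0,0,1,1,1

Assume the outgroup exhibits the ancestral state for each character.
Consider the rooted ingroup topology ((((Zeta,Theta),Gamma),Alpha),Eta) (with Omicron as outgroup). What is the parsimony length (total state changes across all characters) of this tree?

Map each character onto ((((Zeta,Theta),Gamma),Alpha),Eta) (rooted by Omicron) and count the minimum state changes it requires (Fitch parsimony):
book lungs: 2; calcified operculum: 2; nectar spur: 1; dermal ossicles: 2; forked tongue: 2.
Total tree length = 9.

9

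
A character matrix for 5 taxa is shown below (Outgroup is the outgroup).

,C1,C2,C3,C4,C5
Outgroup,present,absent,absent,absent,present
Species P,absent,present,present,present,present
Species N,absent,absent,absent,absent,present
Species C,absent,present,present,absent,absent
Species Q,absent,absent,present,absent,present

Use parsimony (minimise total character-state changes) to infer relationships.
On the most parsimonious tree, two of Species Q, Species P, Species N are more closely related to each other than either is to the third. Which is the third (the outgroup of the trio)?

Species N

Character polarity is set by the outgroup: the derived state is whichever differs from the outgroup's state, so for C1, C5 the derived state is 'absent', and for the remaining characters it is 'present'.
All ingroup taxa share the derived state 'absent' for C1; it defines the ingroup but does not resolve relationships within it.
C2: derived state 'present' in Species C and Species P only — synapomorphy for {Species C, Species P}.
Only Species C, Species P, and Species Q show the derived state 'present' for C3, supporting them as a clade.
C4: derived state 'present' in Species P only — an autapomorphy, so it tells us nothing about relationships among taxa.
C5 (derived state 'absent') is unique to Species C (autapomorphy; uninformative for grouping).
Most parsimonious ingroup topology: (((Species P,Species C),Species Q),Species N).
Species Q and Species P share a more recent common ancestor with each other than either does with Species N, so Species N is the least closely related of the three.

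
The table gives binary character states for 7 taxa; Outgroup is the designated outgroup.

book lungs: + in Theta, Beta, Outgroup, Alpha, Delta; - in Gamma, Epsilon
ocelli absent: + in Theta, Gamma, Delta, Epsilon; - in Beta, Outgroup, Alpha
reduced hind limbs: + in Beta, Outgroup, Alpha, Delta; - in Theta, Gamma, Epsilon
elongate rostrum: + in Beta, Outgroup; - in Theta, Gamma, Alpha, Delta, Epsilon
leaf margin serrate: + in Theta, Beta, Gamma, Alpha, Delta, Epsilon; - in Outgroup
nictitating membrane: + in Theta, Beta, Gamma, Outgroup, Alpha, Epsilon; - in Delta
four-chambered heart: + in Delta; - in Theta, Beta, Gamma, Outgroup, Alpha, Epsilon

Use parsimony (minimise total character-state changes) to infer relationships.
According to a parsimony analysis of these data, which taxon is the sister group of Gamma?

Character polarity is set by the outgroup: the derived state is whichever differs from the outgroup's state, so for book lungs, reduced hind limbs, elongate rostrum, nictitating membrane the derived state is '-', and for the remaining characters it is '+'.
book lungs: derived state '-' in Epsilon and Gamma only — synapomorphy for {Epsilon, Gamma}.
Only Delta, Epsilon, Gamma, and Theta show the derived state '+' for ocelli absent, supporting them as a clade.
reduced hind limbs (derived state '-') is shared by Epsilon, Gamma, and Theta — a synapomorphy uniting that clade.
Only Alpha, Delta, Epsilon, Gamma, and Theta show the derived state '-' for elongate rostrum, supporting them as a clade.
leaf margin serrate (derived state '+') is shared by all ingroup taxa — unites the whole ingroup.
nictitating membrane: derived state '-' in Delta only — an autapomorphy, so it tells us nothing about relationships among taxa.
four-chambered heart (derived state '+') is unique to Delta (autapomorphy; uninformative for grouping).
Most parsimonious ingroup topology: (Beta,((((Gamma,Epsilon),Theta),Delta),Alpha)).
Gamma and Epsilon form a cherry on this tree, so they are sister taxa.

Epsilon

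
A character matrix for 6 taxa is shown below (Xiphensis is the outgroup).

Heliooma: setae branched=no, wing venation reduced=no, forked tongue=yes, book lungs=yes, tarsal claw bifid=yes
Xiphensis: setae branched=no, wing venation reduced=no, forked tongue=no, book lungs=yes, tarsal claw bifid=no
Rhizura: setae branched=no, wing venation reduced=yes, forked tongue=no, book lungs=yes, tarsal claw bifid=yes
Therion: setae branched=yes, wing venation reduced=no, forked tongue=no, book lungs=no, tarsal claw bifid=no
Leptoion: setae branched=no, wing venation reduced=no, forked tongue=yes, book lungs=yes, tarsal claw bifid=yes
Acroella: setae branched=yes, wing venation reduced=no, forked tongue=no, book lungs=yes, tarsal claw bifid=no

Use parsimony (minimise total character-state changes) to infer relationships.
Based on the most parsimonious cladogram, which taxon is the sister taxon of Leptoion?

Character polarity is set by the outgroup: the derived state is whichever differs from the outgroup's state, so for book lungs the derived state is 'no', and for the remaining characters it is 'yes'.
Only Acroella and Therion show the derived state 'yes' for setae branched, supporting them as a clade.
wing venation reduced: derived state 'yes' in Rhizura only — an autapomorphy, so it tells us nothing about relationships among taxa.
forked tongue (derived state 'yes') is shared by Heliooma and Leptoion — a synapomorphy uniting that clade.
book lungs (derived state 'no') is unique to Therion (autapomorphy; uninformative for grouping).
Only Heliooma, Leptoion, and Rhizura show the derived state 'yes' for tarsal claw bifid, supporting them as a clade.
Most parsimonious ingroup topology: ((Therion,Acroella),((Heliooma,Leptoion),Rhizura)).
Leptoion and Heliooma form a cherry on this tree, so they are sister taxa.

Heliooma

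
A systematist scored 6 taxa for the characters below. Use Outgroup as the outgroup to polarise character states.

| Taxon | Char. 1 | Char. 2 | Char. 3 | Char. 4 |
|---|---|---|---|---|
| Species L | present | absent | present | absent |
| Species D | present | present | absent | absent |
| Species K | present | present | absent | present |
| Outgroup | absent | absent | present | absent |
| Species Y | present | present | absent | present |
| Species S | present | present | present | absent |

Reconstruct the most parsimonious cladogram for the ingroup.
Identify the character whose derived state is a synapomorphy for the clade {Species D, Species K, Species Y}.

Character polarity is set by the outgroup: the derived state is whichever differs from the outgroup's state, so for Char. 3 the derived state is 'absent', and for the remaining characters it is 'present'.
Char. 1 (derived state 'present') is shared by all ingroup taxa — unites the whole ingroup.
Only Species D, Species K, Species S, and Species Y show the derived state 'present' for Char. 2, supporting them as a clade.
Only Species D, Species K, and Species Y show the derived state 'absent' for Char. 3, supporting them as a clade.
Char. 4 (derived state 'present') is shared by Species K and Species Y — a synapomorphy uniting that clade.
Most parsimonious ingroup topology: ((((Species K,Species Y),Species D),Species S),Species L).
The clade {Species D, Species K, Species Y} is supported by Char. 3: its derived state 'absent' occurs in exactly those taxa and in no other taxon (including the outgroup).

Char. 3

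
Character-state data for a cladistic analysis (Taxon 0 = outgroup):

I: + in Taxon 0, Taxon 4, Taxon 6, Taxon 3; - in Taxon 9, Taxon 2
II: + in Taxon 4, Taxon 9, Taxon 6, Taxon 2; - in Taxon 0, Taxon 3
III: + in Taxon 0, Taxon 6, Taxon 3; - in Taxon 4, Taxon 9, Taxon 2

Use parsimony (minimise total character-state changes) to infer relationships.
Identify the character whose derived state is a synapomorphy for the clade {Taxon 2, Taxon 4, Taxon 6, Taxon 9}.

Character polarity is set by the outgroup: the derived state is whichever differs from the outgroup's state, so for I, III the derived state is '-', and for the remaining characters it is '+'.
I: derived state '-' in Taxon 2 and Taxon 9 only — synapomorphy for {Taxon 2, Taxon 9}.
II: derived state '+' in Taxon 2, Taxon 4, Taxon 6, and Taxon 9 only — synapomorphy for {Taxon 2, Taxon 4, Taxon 6, Taxon 9}.
III: derived state '-' in Taxon 2, Taxon 4, and Taxon 9 only — synapomorphy for {Taxon 2, Taxon 4, Taxon 9}.
Most parsimonious ingroup topology: (((Taxon 4,(Taxon 9,Taxon 2)),Taxon 6),Taxon 3).
The clade {Taxon 2, Taxon 4, Taxon 6, Taxon 9} is supported by II: its derived state '+' occurs in exactly those taxa and in no other taxon (including the outgroup).

II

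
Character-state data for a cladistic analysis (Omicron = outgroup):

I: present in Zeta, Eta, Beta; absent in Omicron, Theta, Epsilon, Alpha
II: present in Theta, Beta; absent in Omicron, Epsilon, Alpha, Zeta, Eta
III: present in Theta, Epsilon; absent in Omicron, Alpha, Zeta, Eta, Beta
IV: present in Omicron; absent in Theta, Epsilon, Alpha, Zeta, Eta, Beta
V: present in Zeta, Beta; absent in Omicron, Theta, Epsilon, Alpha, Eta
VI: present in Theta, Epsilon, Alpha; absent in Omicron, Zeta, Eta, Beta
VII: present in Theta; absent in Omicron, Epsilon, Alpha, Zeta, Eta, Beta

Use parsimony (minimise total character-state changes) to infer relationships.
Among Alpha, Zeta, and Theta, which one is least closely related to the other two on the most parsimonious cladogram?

Character polarity is set by the outgroup: the derived state is whichever differs from the outgroup's state, so for IV the derived state is 'absent', and for the remaining characters it is 'present'.
I (derived state 'present') is shared by Beta, Eta, and Zeta — a synapomorphy uniting that clade.
II groups Beta and Theta, which is incompatible with the clades supported by the remaining characters; treating it as convergent (homoplasy) costs fewer steps than any alternative tree.
III: derived state 'present' in Epsilon and Theta only — synapomorphy for {Epsilon, Theta}.
IV (derived state 'absent') is shared by all ingroup taxa — unites the whole ingroup.
Only Beta and Zeta show the derived state 'present' for V, supporting them as a clade.
VI: derived state 'present' in Alpha, Epsilon, and Theta only — synapomorphy for {Alpha, Epsilon, Theta}.
VII: derived state 'present' in Theta only — an autapomorphy, so it tells us nothing about relationships among taxa.
Most parsimonious ingroup topology: (((Theta,Epsilon),Alpha),((Zeta,Beta),Eta)).
Theta and Alpha share a more recent common ancestor with each other than either does with Zeta, so Zeta is the least closely related of the three.

Zeta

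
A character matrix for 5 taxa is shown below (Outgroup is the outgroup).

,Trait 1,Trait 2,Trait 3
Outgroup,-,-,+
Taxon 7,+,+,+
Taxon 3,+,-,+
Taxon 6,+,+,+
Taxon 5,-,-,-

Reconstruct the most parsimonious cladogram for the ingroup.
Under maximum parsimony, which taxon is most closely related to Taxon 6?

Taxon 7

Character polarity is set by the outgroup: the derived state is whichever differs from the outgroup's state, so for Trait 3 the derived state is '-', and for the remaining characters it is '+'.
Trait 1 (derived state '+') is shared by Taxon 3, Taxon 6, and Taxon 7 — a synapomorphy uniting that clade.
Only Taxon 6 and Taxon 7 show the derived state '+' for Trait 2, supporting them as a clade.
Trait 3 (derived state '-') is unique to Taxon 5 (autapomorphy; uninformative for grouping).
Most parsimonious ingroup topology: (((Taxon 7,Taxon 6),Taxon 3),Taxon 5).
Taxon 6 and Taxon 7 form a cherry on this tree, so they are sister taxa.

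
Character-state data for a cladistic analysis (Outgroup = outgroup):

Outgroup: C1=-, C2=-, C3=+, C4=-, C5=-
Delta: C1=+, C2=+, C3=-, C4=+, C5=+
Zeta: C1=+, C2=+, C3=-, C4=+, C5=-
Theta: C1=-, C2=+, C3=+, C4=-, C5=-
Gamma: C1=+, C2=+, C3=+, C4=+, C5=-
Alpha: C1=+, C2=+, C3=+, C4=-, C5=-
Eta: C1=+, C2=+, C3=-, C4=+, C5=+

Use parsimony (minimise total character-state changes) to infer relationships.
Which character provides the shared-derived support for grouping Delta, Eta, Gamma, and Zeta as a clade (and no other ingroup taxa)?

Character polarity is set by the outgroup: the derived state is whichever differs from the outgroup's state, so for C3 the derived state is '-', and for the remaining characters it is '+'.
Only Alpha, Delta, Eta, Gamma, and Zeta show the derived state '+' for C1, supporting them as a clade.
All ingroup taxa share the derived state '+' for C2; it defines the ingroup but does not resolve relationships within it.
C3: derived state '-' in Delta, Eta, and Zeta only — synapomorphy for {Delta, Eta, Zeta}.
C4 (derived state '+') is shared by Delta, Eta, Gamma, and Zeta — a synapomorphy uniting that clade.
C5 (derived state '+') is shared by Delta and Eta — a synapomorphy uniting that clade.
Most parsimonious ingroup topology: (((((Delta,Eta),Zeta),Gamma),Alpha),Theta).
The clade {Delta, Eta, Gamma, Zeta} is supported by C4: its derived state '+' occurs in exactly those taxa and in no other taxon (including the outgroup).

C4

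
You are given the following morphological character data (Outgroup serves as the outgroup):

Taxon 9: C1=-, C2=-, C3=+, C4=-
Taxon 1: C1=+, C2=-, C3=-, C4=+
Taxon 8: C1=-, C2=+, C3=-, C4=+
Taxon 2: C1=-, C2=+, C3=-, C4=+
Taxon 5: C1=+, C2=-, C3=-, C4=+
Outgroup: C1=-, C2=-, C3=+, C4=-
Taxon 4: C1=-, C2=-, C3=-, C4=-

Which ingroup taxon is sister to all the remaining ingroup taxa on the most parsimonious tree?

Taxon 9

Character polarity is set by the outgroup: the derived state is whichever differs from the outgroup's state, so for C3 the derived state is '-', and for the remaining characters it is '+'.
C1 (derived state '+') is shared by Taxon 1 and Taxon 5 — a synapomorphy uniting that clade.
C2 (derived state '+') is shared by Taxon 2 and Taxon 8 — a synapomorphy uniting that clade.
Only Taxon 1, Taxon 2, Taxon 4, Taxon 5, and Taxon 8 show the derived state '-' for C3, supporting them as a clade.
Only Taxon 1, Taxon 2, Taxon 5, and Taxon 8 show the derived state '+' for C4, supporting them as a clade.
Most parsimonious ingroup topology: ((((Taxon 2,Taxon 8),(Taxon 5,Taxon 1)),Taxon 4),Taxon 9).
Taxon 9 is sister to the clade containing all other ingroup taxa, so it is the earliest-diverging (most basal) ingroup lineage.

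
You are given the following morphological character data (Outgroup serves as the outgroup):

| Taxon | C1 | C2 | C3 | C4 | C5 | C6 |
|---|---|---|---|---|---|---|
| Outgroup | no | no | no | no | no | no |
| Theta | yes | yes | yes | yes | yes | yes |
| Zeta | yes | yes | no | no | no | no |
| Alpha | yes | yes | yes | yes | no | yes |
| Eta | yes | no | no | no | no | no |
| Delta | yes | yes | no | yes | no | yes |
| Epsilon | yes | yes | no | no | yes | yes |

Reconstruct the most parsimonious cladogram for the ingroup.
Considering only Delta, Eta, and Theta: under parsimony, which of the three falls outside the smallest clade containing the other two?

Eta

The outgroup has state 'no' for every character, so 'yes' is the derived state throughout.
C1 (derived state 'yes') is shared by all ingroup taxa — unites the whole ingroup.
C2: derived state 'yes' in Alpha, Delta, Epsilon, Theta, and Zeta only — synapomorphy for {Alpha, Delta, Epsilon, Theta, Zeta}.
C3: derived state 'yes' in Alpha and Theta only — synapomorphy for {Alpha, Theta}.
Only Alpha, Delta, and Theta show the derived state 'yes' for C4, supporting them as a clade.
C5 (state 'yes') occurs in Epsilon and Theta but conflicts with the nesting implied by the other characters — most parsimoniously interpreted as homoplasy.
C6: derived state 'yes' in Alpha, Delta, Epsilon, and Theta only — synapomorphy for {Alpha, Delta, Epsilon, Theta}.
Most parsimonious ingroup topology: (((((Theta,Alpha),Delta),Epsilon),Zeta),Eta).
Delta and Theta share a more recent common ancestor with each other than either does with Eta, so Eta is the least closely related of the three.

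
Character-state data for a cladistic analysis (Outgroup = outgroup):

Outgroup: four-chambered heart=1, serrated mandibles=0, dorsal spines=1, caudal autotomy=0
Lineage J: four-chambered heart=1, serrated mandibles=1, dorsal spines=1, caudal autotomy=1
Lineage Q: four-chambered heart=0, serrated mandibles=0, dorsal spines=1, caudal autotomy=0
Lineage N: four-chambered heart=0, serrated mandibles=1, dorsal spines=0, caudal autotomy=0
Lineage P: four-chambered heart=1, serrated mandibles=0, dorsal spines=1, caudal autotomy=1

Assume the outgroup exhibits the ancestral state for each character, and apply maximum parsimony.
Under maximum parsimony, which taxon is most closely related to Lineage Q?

Lineage N

Character polarity is set by the outgroup: the derived state is whichever differs from the outgroup's state, so for four-chambered heart, dorsal spines the derived state is '0', and for the remaining characters it is '1'.
Only Lineage N and Lineage Q show the derived state '0' for four-chambered heart, supporting them as a clade.
serrated mandibles groups Lineage J and Lineage N, which is incompatible with the clades supported by the remaining characters; treating it as convergent (homoplasy) costs fewer steps than any alternative tree.
dorsal spines: derived state '0' in Lineage N only — an autapomorphy, so it tells us nothing about relationships among taxa.
caudal autotomy: derived state '1' in Lineage J and Lineage P only — synapomorphy for {Lineage J, Lineage P}.
Most parsimonious ingroup topology: ((Lineage J,Lineage P),(Lineage Q,Lineage N)).
Lineage Q and Lineage N form a cherry on this tree, so they are sister taxa.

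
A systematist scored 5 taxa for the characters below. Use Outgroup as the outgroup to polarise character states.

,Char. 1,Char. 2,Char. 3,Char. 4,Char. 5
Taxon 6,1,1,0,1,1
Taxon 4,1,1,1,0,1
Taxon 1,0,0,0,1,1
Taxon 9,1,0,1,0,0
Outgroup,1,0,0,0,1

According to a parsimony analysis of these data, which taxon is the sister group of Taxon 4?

Character polarity is set by the outgroup: the derived state is whichever differs from the outgroup's state, so for Char. 1, Char. 5 the derived state is '0', and for the remaining characters it is '1'.
Char. 1 (derived state '0') is unique to Taxon 1 (autapomorphy; uninformative for grouping).
Char. 2 (state '1') occurs in Taxon 4 and Taxon 6 but conflicts with the nesting implied by the other characters — most parsimoniously interpreted as homoplasy.
Only Taxon 4 and Taxon 9 show the derived state '1' for Char. 3, supporting them as a clade.
Char. 4: derived state '1' in Taxon 1 and Taxon 6 only — synapomorphy for {Taxon 1, Taxon 6}.
Char. 5 (derived state '0') is unique to Taxon 9 (autapomorphy; uninformative for grouping).
Most parsimonious ingroup topology: ((Taxon 6,Taxon 1),(Taxon 9,Taxon 4)).
Taxon 4 and Taxon 9 form a cherry on this tree, so they are sister taxa.

Taxon 9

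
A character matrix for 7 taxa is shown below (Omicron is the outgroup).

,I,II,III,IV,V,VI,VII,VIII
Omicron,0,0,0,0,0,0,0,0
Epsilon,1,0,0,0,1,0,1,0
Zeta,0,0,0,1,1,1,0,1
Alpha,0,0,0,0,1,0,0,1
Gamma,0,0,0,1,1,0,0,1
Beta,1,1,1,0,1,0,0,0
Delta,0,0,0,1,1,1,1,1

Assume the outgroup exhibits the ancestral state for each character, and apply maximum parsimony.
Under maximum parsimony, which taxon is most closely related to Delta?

Zeta

The outgroup has state '0' for every character, so '1' is the derived state throughout.
Only Beta and Epsilon show the derived state '1' for I, supporting them as a clade.
II: derived state '1' in Beta only — an autapomorphy, so it tells us nothing about relationships among taxa.
III: derived state '1' in Beta only — an autapomorphy, so it tells us nothing about relationships among taxa.
IV: derived state '1' in Delta, Gamma, and Zeta only — synapomorphy for {Delta, Gamma, Zeta}.
All ingroup taxa share the derived state '1' for V; it defines the ingroup but does not resolve relationships within it.
VI: derived state '1' in Delta and Zeta only — synapomorphy for {Delta, Zeta}.
VII groups Delta and Epsilon, which is incompatible with the clades supported by the remaining characters; treating it as convergent (homoplasy) costs fewer steps than any alternative tree.
VIII: derived state '1' in Alpha, Delta, Gamma, and Zeta only — synapomorphy for {Alpha, Delta, Gamma, Zeta}.
Most parsimonious ingroup topology: ((((Delta,Zeta),Gamma),Alpha),(Epsilon,Beta)).
Delta and Zeta form a cherry on this tree, so they are sister taxa.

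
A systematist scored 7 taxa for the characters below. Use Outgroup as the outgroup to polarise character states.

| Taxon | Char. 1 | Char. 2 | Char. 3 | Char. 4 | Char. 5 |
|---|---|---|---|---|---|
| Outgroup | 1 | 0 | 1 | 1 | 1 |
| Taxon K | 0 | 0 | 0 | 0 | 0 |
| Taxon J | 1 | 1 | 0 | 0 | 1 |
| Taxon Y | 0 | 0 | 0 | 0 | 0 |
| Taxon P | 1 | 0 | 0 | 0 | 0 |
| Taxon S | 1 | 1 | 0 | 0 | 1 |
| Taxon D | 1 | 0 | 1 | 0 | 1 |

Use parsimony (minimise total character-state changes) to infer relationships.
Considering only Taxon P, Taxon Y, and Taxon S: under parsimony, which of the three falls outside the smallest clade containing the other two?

Taxon S

Character polarity is set by the outgroup: the derived state is whichever differs from the outgroup's state, so for Char. 1, Char. 3, Char. 4, Char. 5 the derived state is '0', and for the remaining characters it is '1'.
Char. 1 (derived state '0') is shared by Taxon K and Taxon Y — a synapomorphy uniting that clade.
Only Taxon J and Taxon S show the derived state '1' for Char. 2, supporting them as a clade.
Char. 3: derived state '0' in Taxon J, Taxon K, Taxon P, Taxon S, and Taxon Y only — synapomorphy for {Taxon J, Taxon K, Taxon P, Taxon S, Taxon Y}.
All ingroup taxa share the derived state '0' for Char. 4; it defines the ingroup but does not resolve relationships within it.
Char. 5: derived state '0' in Taxon K, Taxon P, and Taxon Y only — synapomorphy for {Taxon K, Taxon P, Taxon Y}.
Most parsimonious ingroup topology: ((((Taxon K,Taxon Y),Taxon P),(Taxon J,Taxon S)),Taxon D).
Taxon Y and Taxon P share a more recent common ancestor with each other than either does with Taxon S, so Taxon S is the least closely related of the three.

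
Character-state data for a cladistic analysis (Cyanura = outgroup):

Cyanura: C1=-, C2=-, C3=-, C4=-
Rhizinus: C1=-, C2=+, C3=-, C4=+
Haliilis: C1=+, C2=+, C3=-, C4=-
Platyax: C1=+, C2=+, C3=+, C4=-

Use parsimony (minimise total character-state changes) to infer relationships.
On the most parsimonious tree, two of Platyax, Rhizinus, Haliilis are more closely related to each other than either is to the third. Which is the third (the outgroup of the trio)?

The outgroup has state '-' for every character, so '+' is the derived state throughout.
C1: derived state '+' in Haliilis and Platyax only — synapomorphy for {Haliilis, Platyax}.
All ingroup taxa share the derived state '+' for C2; it defines the ingroup but does not resolve relationships within it.
C3 (derived state '+') is unique to Platyax (autapomorphy; uninformative for grouping).
C4 (derived state '+') is unique to Rhizinus (autapomorphy; uninformative for grouping).
Most parsimonious ingroup topology: (Rhizinus,(Haliilis,Platyax)).
Platyax and Haliilis share a more recent common ancestor with each other than either does with Rhizinus, so Rhizinus is the least closely related of the three.

Rhizinus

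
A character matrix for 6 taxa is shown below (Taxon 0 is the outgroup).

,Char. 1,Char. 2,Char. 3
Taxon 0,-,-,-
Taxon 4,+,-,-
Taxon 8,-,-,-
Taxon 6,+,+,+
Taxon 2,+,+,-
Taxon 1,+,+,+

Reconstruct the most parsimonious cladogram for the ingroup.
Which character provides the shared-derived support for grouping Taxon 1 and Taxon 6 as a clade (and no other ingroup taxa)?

The outgroup has state '-' for every character, so '+' is the derived state throughout.
Char. 1 (derived state '+') is shared by Taxon 1, Taxon 2, Taxon 4, and Taxon 6 — a synapomorphy uniting that clade.
Char. 2: derived state '+' in Taxon 1, Taxon 2, and Taxon 6 only — synapomorphy for {Taxon 1, Taxon 2, Taxon 6}.
Only Taxon 1 and Taxon 6 show the derived state '+' for Char. 3, supporting them as a clade.
Most parsimonious ingroup topology: ((Taxon 4,((Taxon 6,Taxon 1),Taxon 2)),Taxon 8).
The clade {Taxon 1, Taxon 6} is supported by Char. 3: its derived state '+' occurs in exactly those taxa and in no other taxon (including the outgroup).

Char. 3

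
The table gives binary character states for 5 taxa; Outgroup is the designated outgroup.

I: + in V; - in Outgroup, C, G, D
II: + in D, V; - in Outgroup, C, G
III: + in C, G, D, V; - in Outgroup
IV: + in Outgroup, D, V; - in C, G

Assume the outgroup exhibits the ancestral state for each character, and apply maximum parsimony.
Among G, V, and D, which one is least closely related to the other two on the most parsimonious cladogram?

Character polarity is set by the outgroup: the derived state is whichever differs from the outgroup's state, so for IV the derived state is '-', and for the remaining characters it is '+'.
I (derived state '+') is unique to V (autapomorphy; uninformative for grouping).
II (derived state '+') is shared by D and V — a synapomorphy uniting that clade.
All ingroup taxa share the derived state '+' for III; it defines the ingroup but does not resolve relationships within it.
Only C and G show the derived state '-' for IV, supporting them as a clade.
Most parsimonious ingroup topology: ((C,G),(D,V)).
D and V share a more recent common ancestor with each other than either does with G, so G is the least closely related of the three.

G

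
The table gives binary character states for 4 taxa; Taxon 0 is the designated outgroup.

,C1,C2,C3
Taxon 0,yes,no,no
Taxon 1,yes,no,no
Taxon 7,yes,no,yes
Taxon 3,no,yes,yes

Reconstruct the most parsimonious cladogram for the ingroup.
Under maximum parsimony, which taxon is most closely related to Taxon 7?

Taxon 3

Character polarity is set by the outgroup: the derived state is whichever differs from the outgroup's state, so for C1 the derived state is 'no', and for the remaining characters it is 'yes'.
C1 (derived state 'no') is unique to Taxon 3 (autapomorphy; uninformative for grouping).
C2 (derived state 'yes') is unique to Taxon 3 (autapomorphy; uninformative for grouping).
Only Taxon 3 and Taxon 7 show the derived state 'yes' for C3, supporting them as a clade.
Most parsimonious ingroup topology: (Taxon 1,(Taxon 7,Taxon 3)).
Taxon 7 and Taxon 3 form a cherry on this tree, so they are sister taxa.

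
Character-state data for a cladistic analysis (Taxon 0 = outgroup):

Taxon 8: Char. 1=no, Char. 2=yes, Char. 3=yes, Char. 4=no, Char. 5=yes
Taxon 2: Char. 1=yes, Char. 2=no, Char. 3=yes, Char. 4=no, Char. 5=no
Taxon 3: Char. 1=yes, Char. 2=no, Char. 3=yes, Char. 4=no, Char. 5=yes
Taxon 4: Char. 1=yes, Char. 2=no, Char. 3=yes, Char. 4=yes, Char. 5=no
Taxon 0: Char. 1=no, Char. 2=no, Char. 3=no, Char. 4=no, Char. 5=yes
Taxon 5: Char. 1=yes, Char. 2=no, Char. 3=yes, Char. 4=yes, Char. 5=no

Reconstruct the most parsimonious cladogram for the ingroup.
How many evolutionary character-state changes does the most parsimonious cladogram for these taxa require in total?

Character polarity is set by the outgroup: the derived state is whichever differs from the outgroup's state, so for Char. 5 the derived state is 'no', and for the remaining characters it is 'yes'.
Char. 1: derived state 'yes' in Taxon 2, Taxon 3, Taxon 4, and Taxon 5 only — synapomorphy for {Taxon 2, Taxon 3, Taxon 4, Taxon 5}.
Char. 2: derived state 'yes' in Taxon 8 only — an autapomorphy, so it tells us nothing about relationships among taxa.
Char. 3 (derived state 'yes') is shared by all ingroup taxa — unites the whole ingroup.
Char. 4: derived state 'yes' in Taxon 4 and Taxon 5 only — synapomorphy for {Taxon 4, Taxon 5}.
Only Taxon 2, Taxon 4, and Taxon 5 show the derived state 'no' for Char. 5, supporting them as a clade.
Most parsimonious ingroup topology: ((((Taxon 5,Taxon 4),Taxon 2),Taxon 3),Taxon 8).
Changes per character on this tree: Char. 1: 1; Char. 2: 1; Char. 3: 1; Char. 4: 1; Char. 5: 1.
Total = 5.

5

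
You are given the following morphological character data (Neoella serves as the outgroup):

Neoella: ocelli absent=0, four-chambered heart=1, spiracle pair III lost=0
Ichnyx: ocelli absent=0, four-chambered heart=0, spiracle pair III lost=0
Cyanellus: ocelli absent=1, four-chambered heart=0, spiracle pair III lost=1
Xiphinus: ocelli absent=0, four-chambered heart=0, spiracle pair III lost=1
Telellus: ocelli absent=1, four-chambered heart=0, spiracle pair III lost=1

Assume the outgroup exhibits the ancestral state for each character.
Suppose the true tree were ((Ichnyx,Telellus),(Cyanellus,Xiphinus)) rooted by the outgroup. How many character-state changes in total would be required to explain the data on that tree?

Map each character onto ((Ichnyx,Telellus),(Cyanellus,Xiphinus)) (rooted by Neoella) and count the minimum state changes it requires (Fitch parsimony):
ocelli absent: 2; four-chambered heart: 1; spiracle pair III lost: 2.
Total tree length = 5.

5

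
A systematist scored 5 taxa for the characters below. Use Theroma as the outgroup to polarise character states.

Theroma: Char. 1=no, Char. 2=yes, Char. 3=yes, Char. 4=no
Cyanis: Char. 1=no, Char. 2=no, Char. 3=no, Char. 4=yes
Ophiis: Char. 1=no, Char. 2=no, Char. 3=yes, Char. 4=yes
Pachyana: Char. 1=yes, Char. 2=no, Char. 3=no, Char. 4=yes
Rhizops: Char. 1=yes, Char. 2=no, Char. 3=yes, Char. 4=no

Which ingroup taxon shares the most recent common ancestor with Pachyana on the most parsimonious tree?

Character polarity is set by the outgroup: the derived state is whichever differs from the outgroup's state, so for Char. 2, Char. 3 the derived state is 'no', and for the remaining characters it is 'yes'.
Char. 1 (state 'yes') occurs in Pachyana and Rhizops but conflicts with the nesting implied by the other characters — most parsimoniously interpreted as homoplasy.
Char. 2 (derived state 'no') is shared by all ingroup taxa — unites the whole ingroup.
Char. 3: derived state 'no' in Cyanis and Pachyana only — synapomorphy for {Cyanis, Pachyana}.
Char. 4 (derived state 'yes') is shared by Cyanis, Ophiis, and Pachyana — a synapomorphy uniting that clade.
Most parsimonious ingroup topology: (((Cyanis,Pachyana),Ophiis),Rhizops).
Pachyana and Cyanis form a cherry on this tree, so they are sister taxa.

Cyanis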